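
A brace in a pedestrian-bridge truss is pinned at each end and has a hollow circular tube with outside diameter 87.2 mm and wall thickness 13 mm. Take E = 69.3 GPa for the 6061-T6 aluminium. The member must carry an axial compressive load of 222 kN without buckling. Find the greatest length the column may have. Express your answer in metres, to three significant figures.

L_max ≈ 2.57 m

Inner diameter d_i = 87.2 − 2×13 = 61.20 mm
I = π(d_o⁴ − d_i⁴)/64 = π(87.2⁴ − 61.20⁴)/64 = 2.150×10^6 mm⁴
I = 2.150×10^-6 m⁴
At the buckling limit P_cr = P = 2.220×10^5 N
From P_cr = π²EI/(K·L)²:  L = (1/K)·√(π²EI/P_cr) = (1/1)·√(π²×6.93×10^10×2.150×10^-6/2.220×10^5)
L = 2.57 m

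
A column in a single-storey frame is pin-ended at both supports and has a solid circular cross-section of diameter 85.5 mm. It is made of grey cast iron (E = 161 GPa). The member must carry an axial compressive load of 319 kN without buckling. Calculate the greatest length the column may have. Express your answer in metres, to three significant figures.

I = πd⁴/64 = π×85.5⁴/64 = 2.623×10^6 mm⁴
I = 2.623×10^-6 m⁴
At the buckling limit P_cr = P = 3.190×10^5 N
From P_cr = π²EI/(K·L)²:  L = (1/K)·√(π²EI/P_cr) = (1/1)·√(π²×1.61×10^11×2.623×10^-6/3.190×10^5)
L = 3.61 m

L_max ≈ 3.61 m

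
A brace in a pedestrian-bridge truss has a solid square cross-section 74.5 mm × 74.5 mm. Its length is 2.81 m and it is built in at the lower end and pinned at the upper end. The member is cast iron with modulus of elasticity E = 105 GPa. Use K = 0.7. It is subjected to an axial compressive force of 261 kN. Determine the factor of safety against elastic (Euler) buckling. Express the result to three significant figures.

I = a⁴/12 = 74.5⁴/12 = 2.567×10^6 mm⁴
I = 2.567×10^6 mm⁴ = 2.567×10^-6 m⁴
Effective length L_e = K·L = 0.7 × 2.81 = 1.967 m
P_cr = π²EI / L_e² = π² × 105×10⁹ × 2.567×10^-6 / 1.967² = 6.876×10^5 N
Factor of safety n = P_cr / P = 687.58 / 261 = 2.63

n ≈ 2.63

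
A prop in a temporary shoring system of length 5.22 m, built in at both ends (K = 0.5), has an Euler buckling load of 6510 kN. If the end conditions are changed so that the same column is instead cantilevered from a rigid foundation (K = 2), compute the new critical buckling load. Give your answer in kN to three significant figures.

P_cr ∝ 1/K², so P_cr,new = P_cr,old × (K_old/K_new)² = 6510 × (0.5/2)²
= 6510 × 0.06250 = 407 kN

P_cr ≈ 407 kN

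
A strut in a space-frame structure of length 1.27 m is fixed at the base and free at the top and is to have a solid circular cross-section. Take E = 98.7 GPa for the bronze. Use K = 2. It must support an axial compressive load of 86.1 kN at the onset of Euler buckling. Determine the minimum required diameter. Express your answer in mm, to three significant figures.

L_e = K·L = 2 × 1.27 = 2.540 m
Required I = P_cr·L_e²/(π²E) = 8.610×10^4 × 2.540² / (π² × 9.87×10^10) = 5.702×10^-7 m⁴
I_req = 5.702×10^5 mm⁴
Solid circle: I = πd⁴/64  ⇒  d = (64I/π)^(1/4) = (64×5.702×10^5/π)^(1/4) = 58.4 mm

d ≈ 58.4 mm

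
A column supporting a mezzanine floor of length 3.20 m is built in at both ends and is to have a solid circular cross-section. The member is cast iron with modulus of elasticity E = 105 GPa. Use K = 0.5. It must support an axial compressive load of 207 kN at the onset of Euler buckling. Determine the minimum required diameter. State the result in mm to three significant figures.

L_e = K·L = 0.5 × 3.20 = 1.600 m
Required I = P_cr·L_e²/(π²E) = 2.070×10^5 × 1.600² / (π² × 1.05×10^11) = 5.114×10^-7 m⁴
I_req = 5.114×10^5 mm⁴
Solid circle: I = πd⁴/64  ⇒  d = (64I/π)^(1/4) = (64×5.114×10^5/π)^(1/4) = 56.8 mm

d ≈ 56.8 mm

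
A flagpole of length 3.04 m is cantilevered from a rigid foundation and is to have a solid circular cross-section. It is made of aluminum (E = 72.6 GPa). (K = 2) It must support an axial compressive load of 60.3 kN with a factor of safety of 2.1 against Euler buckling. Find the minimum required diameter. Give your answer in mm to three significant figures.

Required P_cr = n·P = 2.1 × 60.3 = 126.6 kN
L_e = K·L = 2 × 3.04 = 6.080 m
Required I = P_cr·L_e²/(π²E) = 1.266×10^5 × 6.080² / (π² × 7.26×10^10) = 6.533×10^-6 m⁴
I_req = 6.533×10^6 mm⁴
Solid circle: I = πd⁴/64  ⇒  d = (64I/π)^(1/4) = (64×6.533×10^6/π)^(1/4) = 107 mm

d ≈ 107 mm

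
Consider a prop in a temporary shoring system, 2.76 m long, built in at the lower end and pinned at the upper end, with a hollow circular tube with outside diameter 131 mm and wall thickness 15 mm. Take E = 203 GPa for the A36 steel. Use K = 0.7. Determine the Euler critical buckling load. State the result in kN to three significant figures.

P_cr ≈ 5020 kN

Inner diameter d_i = 131 − 2×15 = 101.0 mm
I = π(d_o⁴ − d_i⁴)/64 = π(131⁴ − 101.0⁴)/64 = 9.348×10^6 mm⁴
I = 9.348×10^6 mm⁴ = 9.348×10^-6 m⁴
Effective length L_e = K·L = 0.7 × 2.76 = 1.932 m
P_cr = π²EI / L_e² = π² × 203×10⁹ × 9.348×10^-6 / 1.932² = 5.018×10^6 N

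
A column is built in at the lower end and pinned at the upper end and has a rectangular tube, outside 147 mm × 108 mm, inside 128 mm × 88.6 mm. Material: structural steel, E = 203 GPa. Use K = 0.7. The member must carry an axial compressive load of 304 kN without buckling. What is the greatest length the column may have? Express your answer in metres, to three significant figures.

Weak-axis I_min = (h_o·b_o³ − h_i·b_i³)/12 with b_o = 108, b_i = 88.60 mm (shorter outer/inner sides).
I_min = (147×108³ − 128.0×88.60³)/12 = 8.013×10^6 mm⁴
I = 8.013×10^-6 m⁴
At the buckling limit P_cr = P = 3.040×10^5 N
From P_cr = π²EI/(K·L)²:  L = (1/K)·√(π²EI/P_cr) = (1/0.7)·√(π²×2.03×10^11×8.013×10^-6/3.040×10^5)
L = 10.4 m

L_max ≈ 10.4 m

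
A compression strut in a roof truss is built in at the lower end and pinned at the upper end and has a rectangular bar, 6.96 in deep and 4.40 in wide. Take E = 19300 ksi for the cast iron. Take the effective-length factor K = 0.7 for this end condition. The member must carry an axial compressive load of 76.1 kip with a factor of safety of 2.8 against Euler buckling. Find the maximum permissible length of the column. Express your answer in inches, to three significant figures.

Buckling occurs about the weak axis: I_min = h·b³/12 with b = 4.40 in (the shorter side).
I_min = 6.96×4.40³/12 = 49.41 in⁴
Required critical load P_cr = n·P = 2.8 × 76.1 = 213.1 kip = 2.131×10^5 lb
From P_cr = π²EI/(K·L)²:  L = (1/K)·√(π²EI/P_cr) = (1/0.7)·√(π²×1.93×10^7×49.41/2.131×10^5)
L = 300 in

L_max ≈ 300 in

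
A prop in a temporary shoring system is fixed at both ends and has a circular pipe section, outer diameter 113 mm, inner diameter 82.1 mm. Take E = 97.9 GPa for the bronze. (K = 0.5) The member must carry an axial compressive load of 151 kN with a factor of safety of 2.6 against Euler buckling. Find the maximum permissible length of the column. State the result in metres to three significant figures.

d_o = 113 mm, d_i = 82.1 mm
I = π(d_o⁴ − d_i⁴)/64 = π(113⁴ − 82.10⁴)/64 = 5.773×10^6 mm⁴
I = 5.773×10^-6 m⁴
Required critical load P_cr = n·P = 2.6 × 151 = 392.6 kN = 3.926×10^5 N
From P_cr = π²EI/(K·L)²:  L = (1/K)·√(π²EI/P_cr) = (1/0.5)·√(π²×9.79×10^10×5.773×10^-6/3.926×10^5)
L = 7.54 m

L_max ≈ 7.54 m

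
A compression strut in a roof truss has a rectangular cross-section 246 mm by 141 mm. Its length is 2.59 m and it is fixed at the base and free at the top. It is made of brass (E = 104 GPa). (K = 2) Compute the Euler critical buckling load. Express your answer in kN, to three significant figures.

Buckling occurs about the weak axis: I_min = h·b³/12 with b = 141 mm (the shorter side).
I_min = 246×141³/12 = 5.747×10^7 mm⁴
I = 5.747×10^7 mm⁴ = 5.747×10^-5 m⁴
Effective length L_e = K·L = 2 × 2.59 = 5.180 m
P_cr = π²EI / L_e² = π² × 104×10⁹ × 5.747×10^-5 / 5.180² = 2.198×10^6 N

P_cr ≈ 2200 kN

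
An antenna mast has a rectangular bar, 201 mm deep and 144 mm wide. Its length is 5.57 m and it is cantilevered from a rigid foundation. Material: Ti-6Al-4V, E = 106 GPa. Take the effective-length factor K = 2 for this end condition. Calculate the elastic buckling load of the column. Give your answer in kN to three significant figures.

Buckling occurs about the weak axis: I_min = h·b³/12 with b = 144 mm (the shorter side).
I_min = 201×144³/12 = 5.002×10^7 mm⁴
I = 5.002×10^7 mm⁴ = 5.002×10^-5 m⁴
Effective length L_e = K·L = 2 × 5.57 = 11.14 m
P_cr = π²EI / L_e² = π² × 106×10⁹ × 5.002×10^-5 / 11.14² = 4.216×10^5 N

P_cr ≈ 422 kN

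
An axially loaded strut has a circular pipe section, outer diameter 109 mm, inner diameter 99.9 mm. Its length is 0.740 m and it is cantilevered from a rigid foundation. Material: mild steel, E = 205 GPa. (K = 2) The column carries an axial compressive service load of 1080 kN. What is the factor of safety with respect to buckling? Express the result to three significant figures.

n ≈ 1.74

d_o = 109 mm, d_i = 99.9 mm
I = π(d_o⁴ − d_i⁴)/64 = π(109⁴ − 99.90⁴)/64 = 2.040×10^6 mm⁴
I = 2.040×10^6 mm⁴ = 2.040×10^-6 m⁴
Effective length L_e = K·L = 2 × 0.740 = 1.480 m
P_cr = π²EI / L_e² = π² × 205×10⁹ × 2.040×10^-6 / 1.480² = 1.884×10^6 N
Factor of safety n = P_cr / P = 1884.3 / 1080 = 1.74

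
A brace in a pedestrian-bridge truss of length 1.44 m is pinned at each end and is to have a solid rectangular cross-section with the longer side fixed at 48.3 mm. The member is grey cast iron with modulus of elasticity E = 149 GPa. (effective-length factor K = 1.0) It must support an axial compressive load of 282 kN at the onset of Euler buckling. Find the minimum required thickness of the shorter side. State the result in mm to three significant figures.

L_e = K·L = 1 × 1.44 = 1.440 m
Required I = P_cr·L_e²/(π²E) = 2.820×10^5 × 1.440² / (π² × 1.49×10^11) = 3.976×10^-7 m⁴
I_req = 3.976×10^5 mm⁴
Rectangle, weak axis: I_min = h·b³/12 with h = 48.3 mm fixed  ⇒  b = (12I/h)^(1/3) = 46.2 mm

b ≈ 46.2 mm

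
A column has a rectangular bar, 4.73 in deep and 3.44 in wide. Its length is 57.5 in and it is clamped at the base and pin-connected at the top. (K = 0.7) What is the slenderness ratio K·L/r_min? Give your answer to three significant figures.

For a rectangle r_min = b/√12 = 3.44/√12 = 0.9930 in
L_e = K·L = 0.7 × 57.5 = 40.25 in
λ = L_e / r_min = 40.250 / 0.9930 = 40.5

λ ≈ 40.5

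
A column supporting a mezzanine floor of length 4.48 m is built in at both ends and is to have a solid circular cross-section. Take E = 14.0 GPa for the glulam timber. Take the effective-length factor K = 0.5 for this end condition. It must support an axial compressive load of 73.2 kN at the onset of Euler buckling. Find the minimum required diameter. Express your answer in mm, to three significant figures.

L_e = K·L = 0.5 × 4.48 = 2.240 m
Required I = P_cr·L_e²/(π²E) = 7.320×10^4 × 2.240² / (π² × 1.40×10^10) = 2.658×10^-6 m⁴
I_req = 2.658×10^6 mm⁴
Solid circle: I = πd⁴/64  ⇒  d = (64I/π)^(1/4) = (64×2.658×10^6/π)^(1/4) = 85.8 mm

d ≈ 85.8 mm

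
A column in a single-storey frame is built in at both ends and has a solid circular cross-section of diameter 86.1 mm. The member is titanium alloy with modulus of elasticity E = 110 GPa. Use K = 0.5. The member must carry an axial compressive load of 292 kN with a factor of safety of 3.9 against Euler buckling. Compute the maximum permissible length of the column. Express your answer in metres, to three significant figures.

L_max ≈ 3.21 m

I = πd⁴/64 = π×86.1⁴/64 = 2.698×10^6 mm⁴
I = 2.698×10^-6 m⁴
Required critical load P_cr = n·P = 3.9 × 292 = 1139 kN = 1.139×10^6 N
From P_cr = π²EI/(K·L)²:  L = (1/K)·√(π²EI/P_cr) = (1/0.5)·√(π²×1.10×10^11×2.698×10^-6/1.139×10^6)
L = 3.21 m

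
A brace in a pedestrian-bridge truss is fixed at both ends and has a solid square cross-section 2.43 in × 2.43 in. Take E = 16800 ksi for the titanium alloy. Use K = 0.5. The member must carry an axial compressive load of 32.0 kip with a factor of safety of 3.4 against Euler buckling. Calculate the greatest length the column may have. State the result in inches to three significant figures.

I = a⁴/12 = 2.43⁴/12 = 2.906 in⁴
Required critical load P_cr = n·P = 3.4 × 32.0 = 108.8 kip = 1.088×10^5 lb
From P_cr = π²EI/(K·L)²:  L = (1/K)·√(π²EI/P_cr) = (1/0.5)·√(π²×1.68×10^7×2.906/1.088×10^5)
L = 133 in

L_max ≈ 133 in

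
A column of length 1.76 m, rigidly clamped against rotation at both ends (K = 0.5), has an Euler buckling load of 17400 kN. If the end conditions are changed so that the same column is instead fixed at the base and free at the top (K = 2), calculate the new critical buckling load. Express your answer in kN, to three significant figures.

P_cr ∝ 1/K², so P_cr,new = P_cr,old × (K_old/K_new)² = 17400 × (0.5/2)²
= 17400 × 0.06250 = 1090 kN

P_cr ≈ 1090 kN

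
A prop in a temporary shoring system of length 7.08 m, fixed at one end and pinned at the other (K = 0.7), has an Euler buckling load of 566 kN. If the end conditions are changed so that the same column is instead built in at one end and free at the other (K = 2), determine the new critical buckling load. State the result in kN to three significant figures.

P_cr ∝ 1/K², so P_cr,new = P_cr,old × (K_old/K_new)² = 566 × (0.7/2)²
= 566 × 0.1225 = 69.3 kN

P_cr ≈ 69.3 kN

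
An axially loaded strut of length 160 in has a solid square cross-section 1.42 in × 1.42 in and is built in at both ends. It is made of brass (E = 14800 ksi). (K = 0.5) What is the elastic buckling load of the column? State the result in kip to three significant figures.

I = a⁴/12 = 1.42⁴/12 = 0.3388 in⁴
Effective length L_e = K·L = 0.5 × 160 = 80.00 in
P_cr = π²EI / L_e² = π² × 14800×10³ × 0.3388 / 80.00² = 7.733×10^3 lb

P_cr ≈ 7.73 kip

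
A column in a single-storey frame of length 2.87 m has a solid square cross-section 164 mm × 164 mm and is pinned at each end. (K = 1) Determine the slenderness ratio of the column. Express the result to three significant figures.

For a square r = a/√12 = 164/√12 = 47.34 mm
L_e = K·L = 1 × 2.87 m = 2.870 m = 2870.0 mm
λ = L_e / r_min = 2870.0 / 47.34 = 60.6

λ ≈ 60.6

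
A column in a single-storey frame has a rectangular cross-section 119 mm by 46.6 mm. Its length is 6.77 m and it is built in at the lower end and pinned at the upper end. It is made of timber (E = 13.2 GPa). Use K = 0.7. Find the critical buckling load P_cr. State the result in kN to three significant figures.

Buckling occurs about the weak axis: I_min = h·b³/12 with b = 46.6 mm (the shorter side).
I_min = 119×46.6³/12 = 1.004×10^6 mm⁴
I = 1.004×10^6 mm⁴ = 1.004×10^-6 m⁴
Effective length L_e = K·L = 0.7 × 6.77 = 4.739 m
P_cr = π²EI / L_e² = π² × 13.2×10⁹ × 1.004×10^-6 / 4.739² = 5.821×10^3 N

P_cr ≈ 5.82 kN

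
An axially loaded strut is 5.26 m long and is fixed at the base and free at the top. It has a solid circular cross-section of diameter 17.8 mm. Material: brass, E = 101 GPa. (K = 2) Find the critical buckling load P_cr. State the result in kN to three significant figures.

I = πd⁴/64 = π×17.8⁴/64 = 4.928×10^3 mm⁴
I = 4.928×10^3 mm⁴ = 4.928×10^-9 m⁴
Effective length L_e = K·L = 2 × 5.26 = 10.52 m
P_cr = π²EI / L_e² = π² × 101×10⁹ × 4.928×10^-9 / 10.52² = 44.39 N

P_cr ≈ 0.0444 kN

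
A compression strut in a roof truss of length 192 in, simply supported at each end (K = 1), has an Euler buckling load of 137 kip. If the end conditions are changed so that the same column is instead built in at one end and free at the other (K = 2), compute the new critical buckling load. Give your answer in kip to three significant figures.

P_cr ≈ 34.2 kip

P_cr ∝ 1/K², so P_cr,new = P_cr,old × (K_old/K_new)² = 137 × (1/2)²
= 137 × 0.2500 = 34.2 kip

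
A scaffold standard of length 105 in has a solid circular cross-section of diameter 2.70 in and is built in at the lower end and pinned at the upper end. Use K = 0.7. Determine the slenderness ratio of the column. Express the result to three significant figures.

λ ≈ 109

For a solid circle r = d/4 = 2.70/4 = 0.6750 in
L_e = K·L = 0.7 × 105 = 73.50 in
λ = L_e / r_min = 73.500 / 0.6750 = 109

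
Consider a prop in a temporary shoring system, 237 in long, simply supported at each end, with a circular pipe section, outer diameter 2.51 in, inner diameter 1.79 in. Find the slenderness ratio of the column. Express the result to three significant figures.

d_o = 2.51 in, d_i = 1.79 in
I = π(d_o⁴ − d_i⁴)/64 = π(2.51⁴ − 1.790⁴)/64 = 1.444 in⁴
A = 2.432 in²;  r_min = √(I/A) = √(1.444/2.432) = 0.7707 in
L_e = K·L = 1 × 237 = 237.0 in
λ = L_e / r_min = 237.00 / 0.7707 = 308

λ ≈ 308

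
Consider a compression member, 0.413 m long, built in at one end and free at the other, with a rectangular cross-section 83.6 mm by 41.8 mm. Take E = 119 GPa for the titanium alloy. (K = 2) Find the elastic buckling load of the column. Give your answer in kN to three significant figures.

P_cr ≈ 876 kN

Buckling occurs about the weak axis: I_min = h·b³/12 with b = 41.8 mm (the shorter side).
I_min = 83.6×41.8³/12 = 5.088×10^5 mm⁴
I = 5.088×10^5 mm⁴ = 5.088×10^-7 m⁴
Effective length L_e = K·L = 2 × 0.413 = 0.8260 m
P_cr = π²EI / L_e² = π² × 119×10⁹ × 5.088×10^-7 / 0.8260² = 8.759×10^5 N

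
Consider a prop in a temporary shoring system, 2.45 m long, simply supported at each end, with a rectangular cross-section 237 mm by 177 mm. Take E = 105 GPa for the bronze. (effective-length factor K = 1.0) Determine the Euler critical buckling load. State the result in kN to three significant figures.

Buckling occurs about the weak axis: I_min = h·b³/12 with b = 177 mm (the shorter side).
I_min = 237×177³/12 = 1.095×10^8 mm⁴
I = 1.095×10^8 mm⁴ = 1.095×10^-4 m⁴
Effective length L_e = K·L = 1 × 2.45 = 2.450 m
P_cr = π²EI / L_e² = π² × 105×10⁹ × 1.095×10^-4 / 2.450² = 1.891×10^7 N

P_cr ≈ 18900 kN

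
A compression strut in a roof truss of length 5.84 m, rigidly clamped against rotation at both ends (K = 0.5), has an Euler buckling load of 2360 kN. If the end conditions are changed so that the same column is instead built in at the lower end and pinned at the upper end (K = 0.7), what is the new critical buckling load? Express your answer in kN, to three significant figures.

P_cr ∝ 1/K², so P_cr,new = P_cr,old × (K_old/K_new)² = 2360 × (0.5/0.7)²
= 2360 × 0.5102 = 1200 kN

P_cr ≈ 1200 kN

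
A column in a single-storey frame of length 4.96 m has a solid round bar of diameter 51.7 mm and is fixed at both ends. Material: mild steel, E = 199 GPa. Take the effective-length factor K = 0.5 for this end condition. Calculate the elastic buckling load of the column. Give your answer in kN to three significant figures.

P_cr ≈ 112 kN

I = πd⁴/64 = π×51.7⁴/64 = 3.507×10^5 mm⁴
I = 3.507×10^5 mm⁴ = 3.507×10^-7 m⁴
Effective length L_e = K·L = 0.5 × 4.96 = 2.480 m
P_cr = π²EI / L_e² = π² × 199×10⁹ × 3.507×10^-7 / 2.480² = 1.120×10^5 N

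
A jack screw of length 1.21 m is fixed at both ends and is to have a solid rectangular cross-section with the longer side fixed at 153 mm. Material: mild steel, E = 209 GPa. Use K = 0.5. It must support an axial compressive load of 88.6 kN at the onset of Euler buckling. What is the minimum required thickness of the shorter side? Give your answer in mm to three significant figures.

L_e = K·L = 0.5 × 1.21 = 0.6050 m
Required I = P_cr·L_e²/(π²E) = 8.860×10^4 × 0.6050² / (π² × 2.09×10^11) = 1.572×10^-8 m⁴
I_req = 1.572×10^4 mm⁴
Rectangle, weak axis: I_min = h·b³/12 with h = 153 mm fixed  ⇒  b = (12I/h)^(1/3) = 10.7 mm

b ≈ 10.7 mm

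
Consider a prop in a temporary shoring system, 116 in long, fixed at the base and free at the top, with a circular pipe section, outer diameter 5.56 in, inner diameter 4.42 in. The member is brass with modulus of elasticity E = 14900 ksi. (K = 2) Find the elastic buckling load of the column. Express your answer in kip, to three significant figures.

P_cr ≈ 77.0 kip

d_o = 5.56 in, d_i = 4.42 in
I = π(d_o⁴ − d_i⁴)/64 = π(5.56⁴ − 4.420⁴)/64 = 28.18 in⁴
Effective length L_e = K·L = 2 × 116 = 232.0 in
P_cr = π²EI / L_e² = π² × 14900×10³ × 28.18 / 232.0² = 7.698×10^4 lb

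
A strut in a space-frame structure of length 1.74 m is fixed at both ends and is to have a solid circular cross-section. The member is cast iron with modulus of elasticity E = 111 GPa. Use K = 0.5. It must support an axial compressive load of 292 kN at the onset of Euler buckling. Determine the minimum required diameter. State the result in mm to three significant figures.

L_e = K·L = 0.5 × 1.74 = 0.8700 m
Required I = P_cr·L_e²/(π²E) = 2.920×10^5 × 0.8700² / (π² × 1.11×10^11) = 2.017×10^-7 m⁴
I_req = 2.017×10^5 mm⁴
Solid circle: I = πd⁴/64  ⇒  d = (64I/π)^(1/4) = (64×2.017×10^5/π)^(1/4) = 45.0 mm

d ≈ 45.0 mm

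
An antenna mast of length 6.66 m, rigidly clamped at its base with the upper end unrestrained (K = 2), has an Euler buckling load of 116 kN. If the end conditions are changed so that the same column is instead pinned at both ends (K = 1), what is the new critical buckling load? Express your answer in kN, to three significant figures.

P_cr ∝ 1/K², so P_cr,new = P_cr,old × (K_old/K_new)² = 116 × (2/1)²
= 116 × 4.000 = 464 kN

P_cr ≈ 464 kN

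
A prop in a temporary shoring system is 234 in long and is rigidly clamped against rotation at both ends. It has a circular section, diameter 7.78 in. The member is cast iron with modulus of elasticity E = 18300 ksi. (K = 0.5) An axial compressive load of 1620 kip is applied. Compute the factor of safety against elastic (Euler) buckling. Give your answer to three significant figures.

I = πd⁴/64 = π×7.78⁴/64 = 179.8 in⁴
Effective length L_e = K·L = 0.5 × 234 = 117.0 in
P_cr = π²EI / L_e² = π² × 18300×10³ × 179.8 / 117.0² = 2.373×10^6 lb
Factor of safety n = P_cr / P = 2372.8 / 1620 = 1.46

n ≈ 1.46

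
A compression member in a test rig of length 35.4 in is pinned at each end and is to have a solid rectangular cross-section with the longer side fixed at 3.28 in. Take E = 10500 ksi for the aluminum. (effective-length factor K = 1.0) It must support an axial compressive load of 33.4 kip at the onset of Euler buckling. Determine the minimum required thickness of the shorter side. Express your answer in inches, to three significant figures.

L_e = K·L = 1 × 35.4 = 35.40 in
Required I = P_cr·L_e²/(π²E) = 3.340×10^4 × 35.40² / (π² × 1.05×10^7) = 0.4039 in⁴
Rectangle, weak axis: I_min = h·b³/12 with h = 3.28 in fixed  ⇒  b = (12I/h)^(1/3) = 1.14 in

b ≈ 1.14 in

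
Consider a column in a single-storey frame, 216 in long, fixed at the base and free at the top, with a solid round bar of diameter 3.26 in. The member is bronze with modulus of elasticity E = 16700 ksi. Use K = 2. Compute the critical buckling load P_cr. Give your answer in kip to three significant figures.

I = πd⁴/64 = π×3.26⁴/64 = 5.544 in⁴
Effective length L_e = K·L = 2 × 216 = 432.0 in
P_cr = π²EI / L_e² = π² × 16700×10³ × 5.544 / 432.0² = 4.897×10^3 lb

P_cr ≈ 4.90 kip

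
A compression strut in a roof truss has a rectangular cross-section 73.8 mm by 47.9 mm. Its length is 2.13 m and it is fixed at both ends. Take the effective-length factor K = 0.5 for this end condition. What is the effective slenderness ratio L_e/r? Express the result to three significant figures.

λ ≈ 77.0

Buckling occurs about the weak axis: I_min = h·b³/12 with b = 47.9 mm (the shorter side).
I_min = 73.8×47.9³/12 = 6.759×10^5 mm⁴
A = 3.535×10^3 mm²;  r_min = √(I/A) = √(6.759×10^5/3.535×10^3) = 13.83 mm
L_e = K·L = 0.5 × 2.13 m = 1.065 m = 1065.0 mm
λ = L_e / r_min = 1065.0 / 13.83 = 77.0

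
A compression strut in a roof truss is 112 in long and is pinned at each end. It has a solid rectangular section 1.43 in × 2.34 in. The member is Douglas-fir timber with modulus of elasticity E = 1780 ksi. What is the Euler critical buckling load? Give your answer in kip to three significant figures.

P_cr ≈ 0.799 kip

Buckling occurs about the weak axis: I_min = h·b³/12 with b = 1.43 in (the shorter side).
I_min = 2.34×1.43³/12 = 0.5702 in⁴
Effective length L_e = K·L = 1 × 112 = 112.0 in
P_cr = π²EI / L_e² = π² × 1780×10³ × 0.5702 / 112.0² = 798.6 lb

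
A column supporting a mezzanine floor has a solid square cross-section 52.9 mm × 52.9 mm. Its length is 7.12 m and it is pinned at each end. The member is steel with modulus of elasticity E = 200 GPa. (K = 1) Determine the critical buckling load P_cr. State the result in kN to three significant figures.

P_cr ≈ 25.4 kN

I = a⁴/12 = 52.9⁴/12 = 6.526×10^5 mm⁴
I = 6.526×10^5 mm⁴ = 6.526×10^-7 m⁴
Effective length L_e = K·L = 1 × 7.12 = 7.120 m
P_cr = π²EI / L_e² = π² × 200×10⁹ × 6.526×10^-7 / 7.120² = 2.541×10^4 N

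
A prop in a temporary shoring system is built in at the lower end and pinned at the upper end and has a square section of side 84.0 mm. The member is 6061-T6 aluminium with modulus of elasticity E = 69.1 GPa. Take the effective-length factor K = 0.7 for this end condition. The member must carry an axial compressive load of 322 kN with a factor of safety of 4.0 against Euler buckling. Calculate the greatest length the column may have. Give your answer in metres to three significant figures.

L_max ≈ 2.12 m

I = a⁴/12 = 84.0⁴/12 = 4.149×10^6 mm⁴
I = 4.149×10^-6 m⁴
Required critical load P_cr = n·P = 4.0 × 322 = 1288 kN = 1.288×10^6 N
From P_cr = π²EI/(K·L)²:  L = (1/K)·√(π²EI/P_cr) = (1/0.7)·√(π²×6.91×10^10×4.149×10^-6/1.288×10^6)
L = 2.12 m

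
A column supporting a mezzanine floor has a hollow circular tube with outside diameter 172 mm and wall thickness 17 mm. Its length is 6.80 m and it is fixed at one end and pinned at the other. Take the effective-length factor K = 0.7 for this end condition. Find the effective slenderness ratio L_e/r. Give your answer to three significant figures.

Inner diameter d_i = 172 − 2×17 = 138.0 mm
I = π(d_o⁴ − d_i⁴)/64 = π(172⁴ − 138.0⁴)/64 = 2.516×10^7 mm⁴
A = 8.278×10^3 mm²;  r_min = √(I/A) = √(2.516×10^7/8.278×10^3) = 55.13 mm
L_e = K·L = 0.7 × 6.80 m = 4.760 m = 4760.0 mm
λ = L_e / r_min = 4760.0 / 55.13 = 86.3

λ ≈ 86.3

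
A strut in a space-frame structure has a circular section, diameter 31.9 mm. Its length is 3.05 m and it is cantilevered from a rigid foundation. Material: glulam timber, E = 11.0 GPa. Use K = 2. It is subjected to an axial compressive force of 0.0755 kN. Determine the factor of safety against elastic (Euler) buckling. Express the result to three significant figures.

n ≈ 1.96

I = πd⁴/64 = π×31.9⁴/64 = 5.083×10^4 mm⁴
I = 5.083×10^4 mm⁴ = 5.083×10^-8 m⁴
Effective length L_e = K·L = 2 × 3.05 = 6.100 m
P_cr = π²EI / L_e² = π² × 11.0×10⁹ × 5.083×10^-8 / 6.100² = 148.3 N
Factor of safety n = P_cr / P = 0.14831 / 0.0755 = 1.96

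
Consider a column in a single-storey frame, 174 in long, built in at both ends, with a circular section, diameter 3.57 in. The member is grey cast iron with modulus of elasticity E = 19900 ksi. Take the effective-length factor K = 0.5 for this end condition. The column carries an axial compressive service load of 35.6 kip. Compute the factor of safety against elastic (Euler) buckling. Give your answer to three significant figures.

n ≈ 5.81

I = πd⁴/64 = π×3.57⁴/64 = 7.973 in⁴
Effective length L_e = K·L = 0.5 × 174 = 87.00 in
P_cr = π²EI / L_e² = π² × 19900×10³ × 7.973 / 87.00² = 2.069×10^5 lb
Factor of safety n = P_cr / P = 206.90 / 35.6 = 5.81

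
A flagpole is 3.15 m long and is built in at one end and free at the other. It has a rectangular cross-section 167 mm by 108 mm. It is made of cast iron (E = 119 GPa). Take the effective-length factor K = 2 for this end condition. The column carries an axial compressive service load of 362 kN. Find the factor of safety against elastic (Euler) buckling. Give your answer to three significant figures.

Buckling occurs about the weak axis: I_min = h·b³/12 with b = 108 mm (the shorter side).
I_min = 167×108³/12 = 1.753×10^7 mm⁴
I = 1.753×10^7 mm⁴ = 1.753×10^-5 m⁴
Effective length L_e = K·L = 2 × 3.15 = 6.300 m
P_cr = π²EI / L_e² = π² × 119×10⁹ × 1.753×10^-5 / 6.300² = 5.188×10^5 N
Factor of safety n = P_cr / P = 518.77 / 362 = 1.43

n ≈ 1.43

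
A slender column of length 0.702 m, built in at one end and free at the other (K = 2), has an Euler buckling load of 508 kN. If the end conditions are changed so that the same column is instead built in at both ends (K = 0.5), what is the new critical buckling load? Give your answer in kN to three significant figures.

P_cr ≈ 8130 kN

P_cr ∝ 1/K², so P_cr,new = P_cr,old × (K_old/K_new)² = 508 × (2/0.5)²
= 508 × 16.00 = 8130 kN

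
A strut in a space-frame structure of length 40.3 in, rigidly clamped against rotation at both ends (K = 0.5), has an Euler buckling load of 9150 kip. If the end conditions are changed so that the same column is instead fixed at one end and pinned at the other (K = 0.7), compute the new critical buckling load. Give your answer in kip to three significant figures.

P_cr ≈ 4670 kip

P_cr ∝ 1/K², so P_cr,new = P_cr,old × (K_old/K_new)² = 9150 × (0.5/0.7)²
= 9150 × 0.5102 = 4670 kip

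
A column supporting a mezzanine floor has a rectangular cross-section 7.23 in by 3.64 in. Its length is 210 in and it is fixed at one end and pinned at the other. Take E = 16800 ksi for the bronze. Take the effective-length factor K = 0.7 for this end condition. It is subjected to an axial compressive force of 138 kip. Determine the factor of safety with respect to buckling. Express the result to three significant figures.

Buckling occurs about the weak axis: I_min = h·b³/12 with b = 3.64 in (the shorter side).
I_min = 7.23×3.64³/12 = 29.06 in⁴
Effective length L_e = K·L = 0.7 × 210 = 147.0 in
P_cr = π²EI / L_e² = π² × 16800×10³ × 29.06 / 147.0² = 2.230×10^5 lb
Factor of safety n = P_cr / P = 222.96 / 138 = 1.62

n ≈ 1.62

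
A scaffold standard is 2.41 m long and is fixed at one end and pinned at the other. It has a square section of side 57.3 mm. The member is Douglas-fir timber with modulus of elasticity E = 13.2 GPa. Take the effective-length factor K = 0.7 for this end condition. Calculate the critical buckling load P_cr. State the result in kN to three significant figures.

I = a⁴/12 = 57.3⁴/12 = 8.983×10^5 mm⁴
I = 8.983×10^5 mm⁴ = 8.983×10^-7 m⁴
Effective length L_e = K·L = 0.7 × 2.41 = 1.687 m
P_cr = π²EI / L_e² = π² × 13.2×10⁹ × 8.983×10^-7 / 1.687² = 4.112×10^4 N

P_cr ≈ 41.1 kN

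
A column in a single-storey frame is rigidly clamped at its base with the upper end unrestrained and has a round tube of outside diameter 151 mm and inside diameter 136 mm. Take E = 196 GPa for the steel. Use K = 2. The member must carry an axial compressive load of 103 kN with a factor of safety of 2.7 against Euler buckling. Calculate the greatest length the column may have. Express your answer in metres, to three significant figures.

d_o = 151 mm, d_i = 136 mm
I = π(d_o⁴ − d_i⁴)/64 = π(151⁴ − 136.0⁴)/64 = 8.727×10^6 mm⁴
I = 8.727×10^-6 m⁴
Required critical load P_cr = n·P = 2.7 × 103 = 278.1 kN = 2.781×10^5 N
From P_cr = π²EI/(K·L)²:  L = (1/K)·√(π²EI/P_cr) = (1/2)·√(π²×1.96×10^11×8.727×10^-6/2.781×10^5)
L = 3.90 m

L_max ≈ 3.90 m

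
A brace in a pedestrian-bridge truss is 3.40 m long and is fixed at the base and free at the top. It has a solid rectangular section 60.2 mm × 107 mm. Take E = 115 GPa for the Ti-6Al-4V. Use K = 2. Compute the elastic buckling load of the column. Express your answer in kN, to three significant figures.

P_cr ≈ 47.7 kN

Buckling occurs about the weak axis: I_min = h·b³/12 with b = 60.2 mm (the shorter side).
I_min = 107×60.2³/12 = 1.945×10^6 mm⁴
I = 1.945×10^6 mm⁴ = 1.945×10^-6 m⁴
Effective length L_e = K·L = 2 × 3.40 = 6.800 m
P_cr = π²EI / L_e² = π² × 115×10⁹ × 1.945×10^-6 / 6.800² = 4.775×10^4 N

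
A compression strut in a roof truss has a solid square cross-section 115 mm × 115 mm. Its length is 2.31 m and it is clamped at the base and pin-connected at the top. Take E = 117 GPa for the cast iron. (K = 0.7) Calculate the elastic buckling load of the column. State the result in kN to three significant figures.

I = a⁴/12 = 115⁴/12 = 1.458×10^7 mm⁴
I = 1.458×10^7 mm⁴ = 1.458×10^-5 m⁴
Effective length L_e = K·L = 0.7 × 2.31 = 1.617 m
P_cr = π²EI / L_e² = π² × 117×10⁹ × 1.458×10^-5 / 1.617² = 6.437×10^6 N

P_cr ≈ 6440 kN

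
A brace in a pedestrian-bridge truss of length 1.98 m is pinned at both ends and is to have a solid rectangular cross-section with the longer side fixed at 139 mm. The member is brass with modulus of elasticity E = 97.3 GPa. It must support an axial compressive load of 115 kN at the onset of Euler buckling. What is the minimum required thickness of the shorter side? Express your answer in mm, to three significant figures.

b ≈ 34.4 mm

L_e = K·L = 1 × 1.98 = 1.980 m
Required I = P_cr·L_e²/(π²E) = 1.150×10^5 × 1.980² / (π² × 9.73×10^10) = 4.695×10^-7 m⁴
I_req = 4.695×10^5 mm⁴
Rectangle, weak axis: I_min = h·b³/12 with h = 139 mm fixed  ⇒  b = (12I/h)^(1/3) = 34.4 mm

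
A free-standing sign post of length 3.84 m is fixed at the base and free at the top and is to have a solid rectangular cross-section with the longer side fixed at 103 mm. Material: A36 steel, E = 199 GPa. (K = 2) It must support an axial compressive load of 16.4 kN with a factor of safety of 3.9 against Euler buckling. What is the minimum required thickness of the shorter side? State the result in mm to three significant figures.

Required P_cr = n·P = 3.9 × 16.4 = 63.96 kN
L_e = K·L = 2 × 3.84 = 7.680 m
Required I = P_cr·L_e²/(π²E) = 6.396×10^4 × 7.680² / (π² × 1.99×10^11) = 1.921×10^-6 m⁴
I_req = 1.921×10^6 mm⁴
Rectangle, weak axis: I_min = h·b³/12 with h = 103 mm fixed  ⇒  b = (12I/h)^(1/3) = 60.7 mm

b ≈ 60.7 mm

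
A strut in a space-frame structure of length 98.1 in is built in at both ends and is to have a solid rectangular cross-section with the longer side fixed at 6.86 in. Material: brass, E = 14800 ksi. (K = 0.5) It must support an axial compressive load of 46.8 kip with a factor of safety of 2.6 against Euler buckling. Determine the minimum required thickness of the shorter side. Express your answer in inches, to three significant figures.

Required P_cr = n·P = 2.6 × 46.8 = 121.7 kip
L_e = K·L = 0.5 × 98.1 = 49.05 in
Required I = P_cr·L_e²/(π²E) = 1.217×10^5 × 49.05² / (π² × 1.48×10^7) = 2.004 in⁴
Rectangle, weak axis: I_min = h·b³/12 with h = 6.86 in fixed  ⇒  b = (12I/h)^(1/3) = 1.52 in

b ≈ 1.52 in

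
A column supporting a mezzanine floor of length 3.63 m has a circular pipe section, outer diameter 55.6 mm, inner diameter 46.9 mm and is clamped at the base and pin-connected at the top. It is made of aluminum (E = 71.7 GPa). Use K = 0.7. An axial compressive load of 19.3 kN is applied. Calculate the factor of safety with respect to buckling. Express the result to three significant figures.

n ≈ 1.32

d_o = 55.6 mm, d_i = 46.9 mm
I = π(d_o⁴ − d_i⁴)/64 = π(55.6⁴ − 46.90⁴)/64 = 2.316×10^5 mm⁴
I = 2.316×10^5 mm⁴ = 2.316×10^-7 m⁴
Effective length L_e = K·L = 0.7 × 3.63 = 2.541 m
P_cr = π²EI / L_e² = π² × 71.7×10⁹ × 2.316×10^-7 / 2.541² = 2.538×10^4 N
Factor of safety n = P_cr / P = 25.384 / 19.3 = 1.32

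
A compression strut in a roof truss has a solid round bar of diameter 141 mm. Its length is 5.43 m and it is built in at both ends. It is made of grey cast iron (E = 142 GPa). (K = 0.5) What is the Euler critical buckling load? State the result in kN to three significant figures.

I = πd⁴/64 = π×141⁴/64 = 1.940×10^7 mm⁴
I = 1.940×10^7 mm⁴ = 1.940×10^-5 m⁴
Effective length L_e = K·L = 0.5 × 5.43 = 2.715 m
P_cr = π²EI / L_e² = π² × 142×10⁹ × 1.940×10^-5 / 2.715² = 3.689×10^6 N

P_cr ≈ 3690 kN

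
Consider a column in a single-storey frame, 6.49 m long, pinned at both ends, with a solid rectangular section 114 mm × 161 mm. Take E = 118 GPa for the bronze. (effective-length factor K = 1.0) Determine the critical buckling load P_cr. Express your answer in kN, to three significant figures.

Buckling occurs about the weak axis: I_min = h·b³/12 with b = 114 mm (the shorter side).
I_min = 161×114³/12 = 1.988×10^7 mm⁴
I = 1.988×10^7 mm⁴ = 1.988×10^-5 m⁴
Effective length L_e = K·L = 1 × 6.49 = 6.490 m
P_cr = π²EI / L_e² = π² × 118×10⁹ × 1.988×10^-5 / 6.490² = 5.496×10^5 N

P_cr ≈ 550 kN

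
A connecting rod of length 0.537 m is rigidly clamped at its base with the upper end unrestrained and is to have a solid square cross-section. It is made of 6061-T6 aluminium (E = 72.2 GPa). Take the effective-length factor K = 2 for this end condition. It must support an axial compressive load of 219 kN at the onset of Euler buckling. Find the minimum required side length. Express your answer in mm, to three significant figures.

a ≈ 45.4 mm

L_e = K·L = 2 × 0.537 = 1.074 m
Required I = P_cr·L_e²/(π²E) = 2.190×10^5 × 1.074² / (π² × 7.22×10^10) = 3.545×10^-7 m⁴
I_req = 3.545×10^5 mm⁴
Solid square: I = a⁴/12  ⇒  a = (12I)^(1/4) = (12×3.545×10^5)^(1/4) = 45.4 mm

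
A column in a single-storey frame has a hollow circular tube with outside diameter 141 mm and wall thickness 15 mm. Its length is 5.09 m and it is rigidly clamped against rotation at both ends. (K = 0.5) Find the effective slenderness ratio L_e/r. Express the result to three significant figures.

λ ≈ 56.7

Inner diameter d_i = 141 − 2×15 = 111.0 mm
I = π(d_o⁴ − d_i⁴)/64 = π(141⁴ − 111.0⁴)/64 = 1.195×10^7 mm⁴
A = 5.938×10^3 mm²;  r_min = √(I/A) = √(1.195×10^7/5.938×10^3) = 44.86 mm
L_e = K·L = 0.5 × 5.09 m = 2.545 m = 2545.0 mm
λ = L_e / r_min = 2545.0 / 44.86 = 56.7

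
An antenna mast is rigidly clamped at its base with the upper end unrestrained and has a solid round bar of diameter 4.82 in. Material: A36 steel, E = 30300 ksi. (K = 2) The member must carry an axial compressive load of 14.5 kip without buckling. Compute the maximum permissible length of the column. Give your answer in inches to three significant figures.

I = πd⁴/64 = π×4.82⁴/64 = 26.49 in⁴
At the buckling limit P_cr = P = 1.450×10^4 lb
From P_cr = π²EI/(K·L)²:  L = (1/K)·√(π²EI/P_cr) = (1/2)·√(π²×3.03×10^7×26.49/1.450×10^4)
L = 370 in

L_max ≈ 370 in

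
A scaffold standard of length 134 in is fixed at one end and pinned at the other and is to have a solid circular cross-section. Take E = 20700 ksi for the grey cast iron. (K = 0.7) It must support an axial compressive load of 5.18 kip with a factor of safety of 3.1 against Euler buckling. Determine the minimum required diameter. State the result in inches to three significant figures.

Required P_cr = n·P = 3.1 × 5.18 = 16.06 kip
L_e = K·L = 0.7 × 134 = 93.80 in
Required I = P_cr·L_e²/(π²E) = 1.606×10^4 × 93.80² / (π² × 2.07×10^7) = 0.6916 in⁴
Solid circle: I = πd⁴/64  ⇒  d = (64I/π)^(1/4) = (64×0.6916/π)^(1/4) = 1.94 in

d ≈ 1.94 in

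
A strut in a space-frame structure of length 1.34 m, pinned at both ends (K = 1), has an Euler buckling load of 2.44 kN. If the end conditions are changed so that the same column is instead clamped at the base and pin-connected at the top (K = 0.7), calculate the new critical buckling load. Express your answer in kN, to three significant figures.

P_cr ≈ 4.98 kN

P_cr ∝ 1/K², so P_cr,new = P_cr,old × (K_old/K_new)² = 2.44 × (1/0.7)²
= 2.44 × 2.041 = 4.98 kN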